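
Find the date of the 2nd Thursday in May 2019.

May 2019 begins on a Wednesday, so the first Thursday is May 2 (1 day later).
The 2nd Thursday is 1 weeks later: 2 + 7 = 9.

May 9, 2019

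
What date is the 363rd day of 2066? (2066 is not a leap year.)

January has 31 days (363 − 31 = 332 remain).
February has 28 days (332 − 28 = 304 remain).
March has 31 days (304 − 31 = 273 remain).
April has 30 days (273 − 30 = 243 remain).
May has 31 days (243 − 31 = 212 remain).
June has 30 days (212 − 30 = 182 remain).
July has 31 days (182 − 31 = 151 remain).
August has 31 days (151 − 31 = 120 remain).
September has 30 days (120 − 30 = 90 remain).
October has 31 days (90 − 31 = 59 remain).
November has 30 days (59 − 30 = 29 remain).
29 into December → December 29.

29 December 2066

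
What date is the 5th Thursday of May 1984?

May 31, 1984

May 1984 begins on a Tuesday, so the first Thursday is May 3 (2 days later).
The 5th Thursday is 4 weeks later: 3 + 28 = 31.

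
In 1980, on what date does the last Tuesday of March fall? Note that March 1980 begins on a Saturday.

1980-03-25

March 1980 begins on a Saturday, so the first Tuesday is March 4 (3 days later).
March 1980 has 31 days. Adding weeks: 4, 11, 18, 25 — the last one ≤ 31 is the 25th.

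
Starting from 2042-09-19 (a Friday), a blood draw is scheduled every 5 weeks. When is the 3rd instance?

2042-11-28

The 3rd occurrence is 2 intervals after the first: 2 × 35 = 70 days after 2042-09-19.
September has 30 days — 11 days to the end of September leaves 59.
October has 31 days (28 left).
28 days into November → 2042-11-28.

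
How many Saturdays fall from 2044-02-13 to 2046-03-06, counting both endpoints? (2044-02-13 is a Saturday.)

108

2044-02-13 is a Saturday; the first Saturday on or after it is 2044-02-13.
From 2044-02-13 to 2046-03-06: 322 + 365 + 65 = 752 days (rest of 2044, 2045, to 2046-03-06 in 2046).
752 ÷ 7 = 107 full weeks with remainder 3, so 107 more Saturdays after the first → 108.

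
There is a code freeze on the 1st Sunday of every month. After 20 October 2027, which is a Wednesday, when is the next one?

7 November 2027

October 2027 starts on a Friday, so its 1st Sunday is 3 October 2027 (2 days in).
That is not after 20 October 2027, so look at November 2027.
November 2027 starts on a Monday, so its 1st Sunday is 7 November 2027 (6 days in).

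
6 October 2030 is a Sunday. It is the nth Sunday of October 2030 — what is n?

Day 6 falls in week ⌈6/7⌉ of the month.
Days 1–7 hold the 1st Sunday, 8–14 the 2nd, 15–21 the 3rd, 22–28 the 4th, 29–31 the 5th.
6 is in the range for the 1st.

1st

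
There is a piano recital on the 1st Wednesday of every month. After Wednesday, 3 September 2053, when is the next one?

1 October 2053

September 2053 starts on a Monday, so its 1st Wednesday is 3 September 2053 (2 days in).
That is not after 3 September 2053, so look at October 2053.
October 2053 starts on a Wednesday, so its 1st Wednesday is 1 October 2053.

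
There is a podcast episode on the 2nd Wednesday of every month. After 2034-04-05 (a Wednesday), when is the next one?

April 2034 starts on a Saturday; its first Wednesday is the 5th, so the 2nd Wednesday is the 12th — 2034-04-12.
2034-04-12 is after 2034-04-05, so that is the next one.

2034-04-12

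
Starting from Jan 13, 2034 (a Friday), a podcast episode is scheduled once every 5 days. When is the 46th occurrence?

The 46th occurrence is 45 intervals after the first: 45 × 5 = 225 days after Jan 13, 2034.
Jan has 31 days — 18 days to the end of Jan leaves 207.
Feb has 28 days (179 left).
Mar has 31 days (148 left).
Apr has 30 days (118 left).
May has 31 days (87 left).
Jun has 30 days (57 left).
Jul has 31 days (26 left).
26 days into Aug → Aug 26, 2034.

Aug 26, 2034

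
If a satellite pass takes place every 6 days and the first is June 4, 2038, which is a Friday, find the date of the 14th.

August 21, 2038

The 14th occurrence is 13 intervals after the first: 13 × 6 = 78 days after June 4, 2038.
June has 30 days — 26 days to the end of June leaves 52.
July has 31 days (21 left).
21 days into August → August 21, 2038.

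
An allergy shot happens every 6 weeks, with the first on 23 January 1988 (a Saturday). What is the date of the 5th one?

9 July 1988

The 5th occurrence is 4 intervals after the first: 4 × 42 = 168 days after 23 January 1988.
January has 31 days — 8 days to the end of January leaves 160.
February has 29 days (131 left).
March has 31 days (100 left).
April has 30 days (70 left).
May has 31 days (39 left).
June has 30 days (9 left).
9 days into July → 9 July 1988.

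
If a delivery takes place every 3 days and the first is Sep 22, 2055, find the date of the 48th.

The 48th occurrence is 47 intervals after the first: 47 × 3 = 141 days after Sep 22, 2055.
Sep has 30 days — 8 days to the end of Sep leaves 133.
Oct has 31 days (102 left).
Nov has 30 days (72 left).
Dec has 31 days (41 left).
Jan has 31 days (10 left).
10 days into Feb → Feb 10, 2056.

Feb 10, 2056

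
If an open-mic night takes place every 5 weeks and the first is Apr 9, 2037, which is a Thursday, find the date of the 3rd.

Jun 18, 2037

The 3rd occurrence is 2 intervals after the first: 2 × 35 = 70 days after Apr 9, 2037.
Apr has 30 days — 21 days to the end of Apr leaves 49.
May has 31 days (18 left).
18 days into Jun → Jun 18, 2037.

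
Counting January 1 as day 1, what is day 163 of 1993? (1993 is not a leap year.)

January has 31 days (163 − 31 = 132 remain).
February has 28 days (132 − 28 = 104 remain).
March has 31 days (104 − 31 = 73 remain).
April has 30 days (73 − 30 = 43 remain).
May has 31 days (43 − 31 = 12 remain).
12 into June → June 12.

12 June 1993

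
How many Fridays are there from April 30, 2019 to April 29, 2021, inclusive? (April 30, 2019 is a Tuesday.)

104

April 30, 2019 is a Tuesday; the first Friday on or after it is May 3, 2019 (3 days later).
From May 3, 2019 to April 29, 2021: 242 + 366 + 119 = 727 days (rest of 2019, 2020, to April 29, 2021 in 2021).
727 ÷ 7 = 103 full weeks with remainder 6, so 103 more Fridays after the first → 104.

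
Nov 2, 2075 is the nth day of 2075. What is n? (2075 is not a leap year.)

Days in months before Nov: 31 + 28 + 31 + 30 + 31 + 30 + 31 + 31 + 30 + 31 = 304.
Plus 2 days into Nov → day 306.

306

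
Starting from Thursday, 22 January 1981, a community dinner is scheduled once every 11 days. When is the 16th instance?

The 16th occurrence is 15 intervals after the first: 15 × 11 = 165 days after 22 January 1981.
January has 31 days — 9 days to the end of January leaves 156.
February has 28 days (128 left).
March has 31 days (97 left).
April has 30 days (67 left).
May has 31 days (36 left).
June has 30 days (6 left).
6 days into July → 6 July 1981.

6 July 1981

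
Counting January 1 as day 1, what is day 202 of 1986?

January has 31 days (202 − 31 = 171 remain).
February has 28 days (171 − 28 = 143 remain).
March has 31 days (143 − 31 = 112 remain).
April has 30 days (112 − 30 = 82 remain).
May has 31 days (82 − 31 = 51 remain).
June has 30 days (51 − 30 = 21 remain).
21 into July → July 21.

July 21, 1986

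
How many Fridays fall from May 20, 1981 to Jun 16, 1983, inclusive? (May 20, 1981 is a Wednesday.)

108

May 20, 1981 is a Wednesday; the first Friday on or after it is May 22, 1981 (2 days later).
From May 22, 1981 to Jun 16, 1983: 223 + 365 + 167 = 755 days (rest of 1981, 1982, to Jun 16, 1983 in 1983).
755 ÷ 7 = 107 full weeks with remainder 6, so 107 more Fridays after the first → 108.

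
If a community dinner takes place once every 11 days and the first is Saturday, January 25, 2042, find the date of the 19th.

The 19th occurrence is 18 intervals after the first: 18 × 11 = 198 days after January 25, 2042.
January has 31 days — 6 days to the end of January leaves 192.
February has 28 days (164 left).
March has 31 days (133 left).
April has 30 days (103 left).
May has 31 days (72 left).
June has 30 days (42 left).
July has 31 days (11 left).
11 days into August → August 11, 2042.

August 11, 2042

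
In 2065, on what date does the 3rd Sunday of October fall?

2065-10-18

October 2065 begins on a Thursday, so the first Sunday is October 4 (3 days later).
The 3rd Sunday is 2 weeks later: 4 + 14 = 18.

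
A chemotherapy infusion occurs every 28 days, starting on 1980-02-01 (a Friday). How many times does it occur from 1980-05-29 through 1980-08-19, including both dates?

Occurrences land 28·i days after 1980-02-01 for i = 0, 1, 2, …
1980-05-29 is 118 days after the start; 118 ÷ 28 = 4 remainder 6; since the remainder is 6, round up to i = 5. First occurrence in the window: #6 on 1980-06-20 (5×28 = 140 days in).
1980-08-19 is 200 days after the start; 200 ÷ 28 = 7 remainder 4. Last occurrence in the window: #8 on 1980-08-15.
Occurrences #6 through #8: 3 in total.

3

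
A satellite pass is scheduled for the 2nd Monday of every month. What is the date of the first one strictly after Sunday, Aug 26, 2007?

Sep 10, 2007

Aug 2007 starts on a Wednesday; its first Monday is the 6th, so the 2nd Monday is the 13th — Aug 13, 2007.
That is not after Aug 26, 2007, so look at Sep 2007.
Sep 2007 starts on a Saturday; its first Monday is the 3rd, so the 2nd Monday is the 10th — Sep 10, 2007.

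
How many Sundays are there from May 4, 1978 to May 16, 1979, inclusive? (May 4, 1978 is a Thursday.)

May 4, 1978 is a Thursday; the first Sunday on or after it is May 7, 1978 (3 days later).
From May 7, 1978 to May 16, 1979: 238 + 136 = 374 days (rest of 1978, to May 16, 1979 in 1979).
374 ÷ 7 = 53 full weeks with remainder 3, so 53 more Sundays after the first → 54.

54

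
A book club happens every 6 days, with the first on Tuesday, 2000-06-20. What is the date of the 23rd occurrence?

2000-10-30

The 23rd occurrence is 22 intervals after the first: 22 × 6 = 132 days after 2000-06-20.
June has 30 days — 10 days to the end of June leaves 122.
July has 31 days (91 left).
August has 31 days (60 left).
September has 30 days (30 left).
30 days into October → 2000-10-30.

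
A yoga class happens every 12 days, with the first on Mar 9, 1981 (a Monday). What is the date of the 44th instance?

The 44th occurrence is 43 intervals after the first: 43 × 12 = 516 days after Mar 9, 1981.
Mar has 31 days — 22 days to the end of Mar leaves 494.
From end of Mar to end of 1981 is 275 days (219 left).
Jan has 31 days (188 left).
Feb has 28 days (160 left).
Mar has 31 days (129 left).
Apr has 30 days (99 left).
May has 31 days (68 left).
Jun has 30 days (38 left).
Jul has 31 days (7 left).
7 days into Aug → Aug 7, 1982.

Aug 7, 1982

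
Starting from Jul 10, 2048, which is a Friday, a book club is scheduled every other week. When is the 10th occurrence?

Nov 13, 2048

The 10th occurrence is 9 intervals after the first: 9 × 14 = 126 days after Jul 10, 2048.
Jul has 31 days — 21 days to the end of Jul leaves 105.
Aug has 31 days (74 left).
Sep has 30 days (44 left).
Oct has 31 days (13 left).
13 days into Nov → Nov 13, 2048.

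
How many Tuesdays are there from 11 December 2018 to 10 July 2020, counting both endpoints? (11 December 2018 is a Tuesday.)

83

11 December 2018 is a Tuesday; the first Tuesday on or after it is 11 December 2018.
From 11 December 2018 to 10 July 2020: 20 + 365 + 192 = 577 days (rest of 2018, 2019, to 10 July 2020 in 2020).
577 ÷ 7 = 82 full weeks with remainder 3, so 82 more Tuesdays after the first → 83.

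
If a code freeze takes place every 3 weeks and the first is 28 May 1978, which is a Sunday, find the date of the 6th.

10 September 1978

The 6th occurrence is 5 intervals after the first: 5 × 21 = 105 days after 28 May 1978.
May has 31 days — 3 days to the end of May leaves 102.
June has 30 days (72 left).
July has 31 days (41 left).
August has 31 days (10 left).
10 days into September → 10 September 1978.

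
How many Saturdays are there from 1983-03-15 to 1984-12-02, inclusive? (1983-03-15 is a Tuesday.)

90

1983-03-15 is a Tuesday; the first Saturday on or after it is 1983-03-19 (4 days later).
From 1983-03-19 to 1984-12-02: 287 + 337 = 624 days (rest of 1983, to 1984-12-02 in 1984).
624 ÷ 7 = 89 full weeks with remainder 1, so 89 more Saturdays after the first → 90.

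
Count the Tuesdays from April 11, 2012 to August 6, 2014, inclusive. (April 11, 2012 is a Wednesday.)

121

April 11, 2012 is a Wednesday; the first Tuesday on or after it is April 17, 2012 (6 days later).
From April 17, 2012 to August 6, 2014: 258 + 365 + 218 = 841 days (rest of 2012, 2013, to August 6, 2014 in 2014).
841 ÷ 7 = 120 full weeks with remainder 1, so 120 more Tuesdays after the first → 121.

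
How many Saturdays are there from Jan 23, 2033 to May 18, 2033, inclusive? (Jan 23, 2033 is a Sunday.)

Jan 23, 2033 is a Sunday; the first Saturday on or after it is Jan 29, 2033 (6 days later).
From Jan 29, 2033 to May 18, 2033: 2 + 28 + 31 + 30 + 18 = 109 days (rest of Jan, Feb, Mar, Apr, May).
109 ÷ 7 = 15 full weeks with remainder 4, so 15 more Saturdays after the first → 16.

16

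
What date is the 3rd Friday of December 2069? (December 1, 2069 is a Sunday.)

December 2069 begins on a Sunday, so the first Friday is December 6 (5 days later).
The 3rd Friday is 2 weeks later: 6 + 14 = 20.

December 20, 2069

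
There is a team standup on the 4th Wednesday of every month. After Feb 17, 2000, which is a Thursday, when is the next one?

Feb 23, 2000

Feb 2000 starts on a Tuesday; its first Wednesday is the 2nd, so the 4th Wednesday is the 23rd — Feb 23, 2000.
Feb 23, 2000 is after Feb 17, 2000, so that is the next one.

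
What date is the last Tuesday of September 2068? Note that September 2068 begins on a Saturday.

September 2068 begins on a Saturday, so the first Tuesday is September 4 (3 days later).
September 2068 has 30 days. Adding weeks: 4, 11, 18, 25 — the last one ≤ 30 is the 25th.

September 25, 2068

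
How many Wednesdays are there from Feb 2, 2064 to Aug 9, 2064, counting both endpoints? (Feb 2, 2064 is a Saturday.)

27

Feb 2, 2064 is a Saturday; the first Wednesday on or after it is Feb 6, 2064 (4 days later).
From Feb 6, 2064 to Aug 9, 2064: 23 + 31 + 30 + 31 + 30 + 31 + 9 = 185 days (rest of Feb, Mar, Apr, May, Jun, Jul, Aug).
185 ÷ 7 = 26 full weeks with remainder 3, so 26 more Wednesdays after the first → 27.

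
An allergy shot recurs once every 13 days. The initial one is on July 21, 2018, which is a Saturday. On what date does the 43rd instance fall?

The 43rd occurrence is 42 intervals after the first: 42 × 13 = 546 days after July 21, 2018.
July has 31 days — 10 days to the end of July leaves 536.
From end of July to end of 2018 is 153 days (383 left).
2019 has 365 days (18 left).
18 days into January → January 18, 2020.

January 18, 2020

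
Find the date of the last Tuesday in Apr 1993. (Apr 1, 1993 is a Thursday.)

Apr 1993 begins on a Thursday, so the first Tuesday is Apr 6 (5 days later).
Apr 1993 has 30 days. Adding weeks: 6, 13, 20, 27 — the last one ≤ 30 is the 27th.

Apr 27, 1993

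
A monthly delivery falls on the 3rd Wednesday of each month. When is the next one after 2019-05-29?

May 2019 starts on a Wednesday; its first Wednesday is the 1st, so the 3rd Wednesday is the 15th — 2019-05-15.
That is not after 2019-05-29, so look at June 2019.
June 2019 starts on a Saturday; its first Wednesday is the 5th, so the 3rd Wednesday is the 19th — 2019-06-19.

2019-06-19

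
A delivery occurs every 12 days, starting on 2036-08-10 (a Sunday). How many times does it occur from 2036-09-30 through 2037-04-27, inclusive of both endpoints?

Occurrences land 12·i days after 2036-08-10 for i = 0, 1, 2, …
2036-09-30 is 51 days after the start; 51 ÷ 12 = 4 remainder 3; since the remainder is 3, round up to i = 5. First occurrence in the window: #6 on 2036-10-09 (5×12 = 60 days in).
2037-04-27 is 260 days after the start; 260 ÷ 12 = 21 remainder 8. Last occurrence in the window: #22 on 2037-04-19.
Occurrences #6 through #22: 17 in total.

17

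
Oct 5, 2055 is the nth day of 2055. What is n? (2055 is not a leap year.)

Days in months before Oct: 31 + 28 + 31 + 30 + 31 + 30 + 31 + 31 + 30 = 273.
Plus 5 days into Oct → day 278.

278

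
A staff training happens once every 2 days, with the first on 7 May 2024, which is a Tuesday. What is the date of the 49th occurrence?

The 49th occurrence is 48 intervals after the first: 48 × 2 = 96 days after 7 May 2024.
May has 31 days — 24 days to the end of May leaves 72.
June has 30 days (42 left).
July has 31 days (11 left).
11 days into August → 11 August 2024.

11 August 2024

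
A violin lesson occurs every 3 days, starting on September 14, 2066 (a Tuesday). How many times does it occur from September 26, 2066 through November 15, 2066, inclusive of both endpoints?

Occurrences land 3·i days after September 14, 2066 for i = 0, 1, 2, …
September 26, 2066 is 12 days after the start; 12 ÷ 3 = 4 remainder 0. First occurrence in the window: #5 on September 26, 2066 (4×3 = 12 days in).
November 15, 2066 is 62 days after the start; 62 ÷ 3 = 20 remainder 2. Last occurrence in the window: #21 on November 13, 2066.
Occurrences #5 through #21: 17 in total.

17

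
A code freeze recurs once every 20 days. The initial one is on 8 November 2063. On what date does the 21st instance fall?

12 December 2064

The 21st occurrence is 20 intervals after the first: 20 × 20 = 400 days after 8 November 2063.
November has 30 days — 22 days to the end of November leaves 378.
December has 31 days (347 left).
January has 31 days (316 left).
February has 29 days (287 left).
March has 31 days (256 left).
April has 30 days (226 left).
May has 31 days (195 left).
June has 30 days (165 left).
July has 31 days (134 left).
August has 31 days (103 left).
September has 30 days (73 left).
October has 31 days (42 left).
November has 30 days (12 left).
12 days into December → 12 December 2064.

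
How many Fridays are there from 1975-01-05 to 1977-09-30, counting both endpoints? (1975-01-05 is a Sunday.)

143

1975-01-05 is a Sunday; the first Friday on or after it is 1975-01-10 (5 days later).
From 1975-01-10 to 1977-09-30: 355 + 366 + 273 = 994 days (rest of 1975, 1976, to 1977-09-30 in 1977).
994 ÷ 7 = 142 full weeks with remainder 0, so 142 more Fridays after the first → 143.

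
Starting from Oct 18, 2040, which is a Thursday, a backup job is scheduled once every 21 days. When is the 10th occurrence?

Apr 25, 2041

The 10th occurrence is 9 intervals after the first: 9 × 21 = 189 days after Oct 18, 2040.
Oct has 31 days — 13 days to the end of Oct leaves 176.
Nov has 30 days (146 left).
Dec has 31 days (115 left).
Jan has 31 days (84 left).
Feb has 28 days (56 left).
Mar has 31 days (25 left).
25 days into Apr → Apr 25, 2041.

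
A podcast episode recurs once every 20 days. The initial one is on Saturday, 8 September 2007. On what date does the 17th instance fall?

24 July 2008

The 17th occurrence is 16 intervals after the first: 16 × 20 = 320 days after 8 September 2007.
September has 30 days — 22 days to the end of September leaves 298.
October has 31 days (267 left).
November has 30 days (237 left).
December has 31 days (206 left).
January has 31 days (175 left).
February has 29 days (146 left).
March has 31 days (115 left).
April has 30 days (85 left).
May has 31 days (54 left).
June has 30 days (24 left).
24 days into July → 24 July 2008.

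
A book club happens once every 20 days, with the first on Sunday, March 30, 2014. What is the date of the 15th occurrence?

January 4, 2015

The 15th occurrence is 14 intervals after the first: 14 × 20 = 280 days after March 30, 2014.
March has 31 days — 1 day to the end of March leaves 279.
April has 30 days (249 left).
May has 31 days (218 left).
June has 30 days (188 left).
July has 31 days (157 left).
August has 31 days (126 left).
September has 30 days (96 left).
October has 31 days (65 left).
November has 30 days (35 left).
December has 31 days (4 left).
4 days into January → January 4, 2015.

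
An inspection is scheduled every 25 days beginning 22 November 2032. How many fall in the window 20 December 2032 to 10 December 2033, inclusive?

Occurrences land 25·i days after 22 November 2032 for i = 0, 1, 2, …
20 December 2032 is 28 days after the start; 28 ÷ 25 = 1 remainder 3; since the remainder is 3, round up to i = 2. First occurrence in the window: #3 on 11 January 2033 (2×25 = 50 days in).
10 December 2033 is 383 days after the start; 383 ÷ 25 = 15 remainder 8. Last occurrence in the window: #16 on 2 December 2033.
Occurrences #3 through #16: 14 in total.

14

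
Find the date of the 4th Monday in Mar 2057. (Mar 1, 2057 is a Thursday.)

Mar 26, 2057

Mar 2057 begins on a Thursday, so the first Monday is Mar 5 (4 days later).
The 4th Monday is 3 weeks later: 5 + 21 = 26.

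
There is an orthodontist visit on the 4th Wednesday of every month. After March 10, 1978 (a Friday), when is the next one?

March 22, 1978

March 1978 starts on a Wednesday; its first Wednesday is the 1st, so the 4th Wednesday is the 22nd — March 22, 1978.
March 22, 1978 is after March 10, 1978, so that is the next one.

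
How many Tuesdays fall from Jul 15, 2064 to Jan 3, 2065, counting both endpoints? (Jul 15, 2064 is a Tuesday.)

25

Jul 15, 2064 is a Tuesday; the first Tuesday on or after it is Jul 15, 2064.
From Jul 15, 2064 to Jan 3, 2065: 16 + 31 + 30 + 31 + 30 + 31 + 3 = 172 days (rest of Jul, Aug, Sep, Oct, Nov, Dec, Jan).
172 ÷ 7 = 24 full weeks with remainder 4, so 24 more Tuesdays after the first → 25.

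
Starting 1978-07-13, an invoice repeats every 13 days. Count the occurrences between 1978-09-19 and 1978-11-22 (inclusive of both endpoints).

5

Occurrences land 13·i days after 1978-07-13 for i = 0, 1, 2, …
1978-09-19 is 68 days after the start; 68 ÷ 13 = 5 remainder 3; since the remainder is 3, round up to i = 6. First occurrence in the window: #7 on 1978-09-29 (6×13 = 78 days in).
1978-11-22 is 132 days after the start; 132 ÷ 13 = 10 remainder 2. Last occurrence in the window: #11 on 1978-11-20.
Occurrences #7 through #11: 5 in total.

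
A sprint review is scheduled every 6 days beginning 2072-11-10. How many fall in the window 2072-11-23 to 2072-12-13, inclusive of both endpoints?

3

Occurrences land 6·i days after 2072-11-10 for i = 0, 1, 2, …
2072-11-23 is 13 days after the start; 13 ÷ 6 = 2 remainder 1; since the remainder is 1, round up to i = 3. First occurrence in the window: #4 on 2072-11-28 (3×6 = 18 days in).
2072-12-13 is 33 days after the start; 33 ÷ 6 = 5 remainder 3. Last occurrence in the window: #6 on 2072-12-10.
Occurrences #4 through #6: 3 in total.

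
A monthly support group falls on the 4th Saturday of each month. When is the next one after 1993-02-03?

February 1993 starts on a Monday; its first Saturday is the 6th, so the 4th Saturday is the 27th — 1993-02-27.
1993-02-27 is after 1993-02-03, so that is the next one.

1993-02-27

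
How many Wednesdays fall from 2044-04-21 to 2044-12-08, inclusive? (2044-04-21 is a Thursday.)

33

2044-04-21 is a Thursday; the first Wednesday on or after it is 2044-04-27 (6 days later).
From 2044-04-27 to 2044-12-08: 3 + 31 + 30 + 31 + 31 + 30 + 31 + 30 + 8 = 225 days (rest of April, May, June, July, August, September, October, November, December).
225 ÷ 7 = 32 full weeks with remainder 1, so 32 more Wednesdays after the first → 33.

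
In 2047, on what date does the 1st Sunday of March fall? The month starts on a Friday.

March 2047 begins on a Friday, so the first Sunday is March 3 (2 days later).

2047-03-03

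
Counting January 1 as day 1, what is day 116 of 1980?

January has 31 days (116 − 31 = 85 remain).
February has 29 days (85 − 29 = 56 remain).
March has 31 days (56 − 31 = 25 remain).
25 into April → April 25.

25 April 1980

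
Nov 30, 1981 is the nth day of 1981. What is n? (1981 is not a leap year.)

334

Days in months before Nov: 31 + 28 + 31 + 30 + 31 + 30 + 31 + 31 + 30 + 31 = 304.
Plus 30 days into Nov → day 334.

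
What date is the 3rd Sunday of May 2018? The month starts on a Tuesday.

May 2018 begins on a Tuesday, so the first Sunday is May 6 (5 days later).
The 3rd Sunday is 2 weeks later: 6 + 14 = 20.

May 20, 2018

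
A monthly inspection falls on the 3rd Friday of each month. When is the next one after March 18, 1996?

March 1996 starts on a Friday; its first Friday is the 1st, so the 3rd Friday is the 15th — March 15, 1996.
That is not after March 18, 1996, so look at April 1996.
April 1996 starts on a Monday; its first Friday is the 5th, so the 3rd Friday is the 19th — April 19, 1996.

April 19, 1996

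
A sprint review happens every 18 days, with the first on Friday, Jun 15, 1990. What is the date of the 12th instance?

The 12th occurrence is 11 intervals after the first: 11 × 18 = 198 days after Jun 15, 1990.
Jun has 30 days — 15 days to the end of Jun leaves 183.
Jul has 31 days (152 left).
Aug has 31 days (121 left).
Sep has 30 days (91 left).
Oct has 31 days (60 left).
Nov has 30 days (30 left).
30 days into Dec → Dec 30, 1990.

Dec 30, 1990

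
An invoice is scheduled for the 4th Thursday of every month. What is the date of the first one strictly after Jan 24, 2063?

Jan 2063 starts on a Monday; its first Thursday is the 4th, so the 4th Thursday is the 25th — Jan 25, 2063.
Jan 25, 2063 is after Jan 24, 2063, so that is the next one.

Jan 25, 2063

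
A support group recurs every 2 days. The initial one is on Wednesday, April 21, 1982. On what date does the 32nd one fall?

June 22, 1982

The 32nd occurrence is 31 intervals after the first: 31 × 2 = 62 days after April 21, 1982.
April has 30 days — 9 days to the end of April leaves 53.
May has 31 days (22 left).
22 days into June → June 22, 1982.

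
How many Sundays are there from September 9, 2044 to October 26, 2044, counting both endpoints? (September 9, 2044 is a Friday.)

7

September 9, 2044 is a Friday; the first Sunday on or after it is September 11, 2044 (2 days later).
From September 11, 2044 to October 26, 2044: 19 + 26 = 45 days (rest of September, October).
45 ÷ 7 = 6 full weeks with remainder 3, so 6 more Sundays after the first → 7.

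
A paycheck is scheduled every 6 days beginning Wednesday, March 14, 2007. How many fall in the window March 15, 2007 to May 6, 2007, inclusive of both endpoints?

8

Occurrences land 6·i days after March 14, 2007 for i = 0, 1, 2, …
March 15, 2007 is 1 day after the start; 1 ÷ 6 = 0 remainder 1; since the remainder is 1, round up to i = 1. First occurrence in the window: #2 on March 20, 2007 (1×6 = 6 days in).
May 6, 2007 is 53 days after the start; 53 ÷ 6 = 8 remainder 5. Last occurrence in the window: #9 on May 1, 2007.
Occurrences #2 through #9: 8 in total.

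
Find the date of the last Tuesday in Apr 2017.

Apr 25, 2017

Apr 2017 begins on a Saturday, so the first Tuesday is Apr 4 (3 days later).
Apr 2017 has 30 days. Adding weeks: 4, 11, 18, 25 — the last one ≤ 30 is the 25th.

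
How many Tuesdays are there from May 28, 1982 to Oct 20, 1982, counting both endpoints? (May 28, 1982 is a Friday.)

21

May 28, 1982 is a Friday; the first Tuesday on or after it is Jun 1, 1982 (4 days later).
From Jun 1, 1982 to Oct 20, 1982: 29 + 31 + 31 + 30 + 20 = 141 days (rest of Jun, Jul, Aug, Sep, Oct).
141 ÷ 7 = 20 full weeks with remainder 1, so 20 more Tuesdays after the first → 21.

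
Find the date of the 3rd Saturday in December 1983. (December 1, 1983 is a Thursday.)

17 December 1983

December 1983 begins on a Thursday, so the first Saturday is December 3 (2 days later).
The 3rd Saturday is 2 weeks later: 3 + 14 = 17.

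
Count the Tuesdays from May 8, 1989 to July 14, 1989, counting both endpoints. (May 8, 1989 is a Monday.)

10

May 8, 1989 is a Monday; the first Tuesday on or after it is May 9, 1989 (1 day later).
From May 9, 1989 to July 14, 1989: 22 + 30 + 14 = 66 days (rest of May, June, July).
66 ÷ 7 = 9 full weeks with remainder 3, so 9 more Tuesdays after the first → 10.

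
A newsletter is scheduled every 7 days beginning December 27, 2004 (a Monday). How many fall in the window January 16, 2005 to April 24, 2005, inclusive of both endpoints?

14

Occurrences land 7·i days after December 27, 2004 for i = 0, 1, 2, …
January 16, 2005 is 20 days after the start; 20 ÷ 7 = 2 remainder 6; since the remainder is 6, round up to i = 3. First occurrence in the window: #4 on January 17, 2005 (3×7 = 21 days in).
April 24, 2005 is 118 days after the start; 118 ÷ 7 = 16 remainder 6. Last occurrence in the window: #17 on April 18, 2005.
Occurrences #4 through #17: 14 in total.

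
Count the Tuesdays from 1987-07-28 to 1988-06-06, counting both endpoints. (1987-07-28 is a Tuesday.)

1987-07-28 is a Tuesday; the first Tuesday on or after it is 1987-07-28.
From 1987-07-28 to 1988-06-06: 156 + 158 = 314 days (rest of 1987, to 1988-06-06 in 1988).
314 ÷ 7 = 44 full weeks with remainder 6, so 44 more Tuesdays after the first → 45.

45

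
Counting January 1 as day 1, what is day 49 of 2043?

January has 31 days (49 − 31 = 18 remain).
18 into February → February 18.

2043-02-18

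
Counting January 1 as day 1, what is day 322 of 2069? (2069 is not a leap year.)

Jan has 31 days (322 − 31 = 291 remain).
Feb has 28 days (291 − 28 = 263 remain).
Mar has 31 days (263 − 31 = 232 remain).
Apr has 30 days (232 − 30 = 202 remain).
May has 31 days (202 − 31 = 171 remain).
Jun has 30 days (171 − 30 = 141 remain).
Jul has 31 days (141 − 31 = 110 remain).
Aug has 31 days (110 − 31 = 79 remain).
Sep has 30 days (79 − 30 = 49 remain).
Oct has 31 days (49 − 31 = 18 remain).
18 into Nov → Nov 18.

Nov 18, 2069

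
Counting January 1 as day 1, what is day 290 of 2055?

Oct 17, 2055

Jan has 31 days (290 − 31 = 259 remain).
Feb has 28 days (259 − 28 = 231 remain).
Mar has 31 days (231 − 31 = 200 remain).
Apr has 30 days (200 − 30 = 170 remain).
May has 31 days (170 − 31 = 139 remain).
Jun has 30 days (139 − 30 = 109 remain).
Jul has 31 days (109 − 31 = 78 remain).
Aug has 31 days (78 − 31 = 47 remain).
Sep has 30 days (47 − 30 = 17 remain).
17 into Oct → Oct 17.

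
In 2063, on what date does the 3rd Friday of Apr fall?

Apr 2063 begins on a Sunday, so the first Friday is Apr 6 (5 days later).
The 3rd Friday is 2 weeks later: 6 + 14 = 20.

Apr 20, 2063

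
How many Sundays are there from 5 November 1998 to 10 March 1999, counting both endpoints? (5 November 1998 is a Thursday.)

18

5 November 1998 is a Thursday; the first Sunday on or after it is 8 November 1998 (3 days later).
From 8 November 1998 to 10 March 1999: 22 + 31 + 31 + 28 + 10 = 122 days (rest of November, December, January, February, March).
122 ÷ 7 = 17 full weeks with remainder 3, so 17 more Sundays after the first → 18.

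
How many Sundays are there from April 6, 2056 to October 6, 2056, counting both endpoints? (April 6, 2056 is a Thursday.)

April 6, 2056 is a Thursday; the first Sunday on or after it is April 9, 2056 (3 days later).
From April 9, 2056 to October 6, 2056: 21 + 31 + 30 + 31 + 31 + 30 + 6 = 180 days (rest of April, May, June, July, August, September, October).
180 ÷ 7 = 25 full weeks with remainder 5, so 25 more Sundays after the first → 26.

26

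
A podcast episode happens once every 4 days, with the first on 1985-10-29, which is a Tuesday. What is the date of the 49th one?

The 49th occurrence is 48 intervals after the first: 48 × 4 = 192 days after 1985-10-29.
October has 31 days — 2 days to the end of October leaves 190.
November has 30 days (160 left).
December has 31 days (129 left).
January has 31 days (98 left).
February has 28 days (70 left).
March has 31 days (39 left).
April has 30 days (9 left).
9 days into May → 1986-05-09.

1986-05-09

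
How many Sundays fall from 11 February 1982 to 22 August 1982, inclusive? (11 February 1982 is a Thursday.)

11 February 1982 is a Thursday; the first Sunday on or after it is 14 February 1982 (3 days later).
From 14 February 1982 to 22 August 1982: 14 + 31 + 30 + 31 + 30 + 31 + 22 = 189 days (rest of February, March, April, May, June, July, August).
189 ÷ 7 = 27 full weeks with remainder 0, so 27 more Sundays after the first → 28.

28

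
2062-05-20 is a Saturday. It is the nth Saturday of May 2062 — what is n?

Day 20 falls in week ⌈20/7⌉ of the month.
Days 1–7 hold the 1st Saturday, 8–14 the 2nd, 15–21 the 3rd, 22–28 the 4th, 29–31 the 5th.
20 is in the range for the 3rd.

3rd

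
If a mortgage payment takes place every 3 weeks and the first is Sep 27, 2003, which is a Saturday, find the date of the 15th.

Jul 17, 2004

The 15th occurrence is 14 intervals after the first: 14 × 21 = 294 days after Sep 27, 2003.
Sep has 30 days — 3 days to the end of Sep leaves 291.
Oct has 31 days (260 left).
Nov has 30 days (230 left).
Dec has 31 days (199 left).
Jan has 31 days (168 left).
Feb has 29 days (139 left).
Mar has 31 days (108 left).
Apr has 30 days (78 left).
May has 31 days (47 left).
Jun has 30 days (17 left).
17 days into Jul → Jul 17, 2004.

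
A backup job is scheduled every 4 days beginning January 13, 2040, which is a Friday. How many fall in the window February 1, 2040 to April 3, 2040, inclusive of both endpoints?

16

Occurrences land 4·i days after January 13, 2040 for i = 0, 1, 2, …
February 1, 2040 is 19 days after the start; 19 ÷ 4 = 4 remainder 3; since the remainder is 3, round up to i = 5. First occurrence in the window: #6 on February 2, 2040 (5×4 = 20 days in).
April 3, 2040 is 81 days after the start; 81 ÷ 4 = 20 remainder 1. Last occurrence in the window: #21 on April 2, 2040.
Occurrences #6 through #21: 16 in total.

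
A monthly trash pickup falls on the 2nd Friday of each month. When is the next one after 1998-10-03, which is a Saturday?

October 1998 starts on a Thursday; its first Friday is the 2nd, so the 2nd Friday is the 9th — 1998-10-09.
1998-10-09 is after 1998-10-03, so that is the next one.

1998-10-09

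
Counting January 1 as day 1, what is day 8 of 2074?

8 January 2074

8 into January → January 8.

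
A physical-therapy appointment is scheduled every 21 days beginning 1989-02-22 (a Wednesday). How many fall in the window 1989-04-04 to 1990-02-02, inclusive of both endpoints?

Occurrences land 21·i days after 1989-02-22 for i = 0, 1, 2, …
1989-04-04 is 41 days after the start; 41 ÷ 21 = 1 remainder 20; since the remainder is 20, round up to i = 2. First occurrence in the window: #3 on 1989-04-05 (2×21 = 42 days in).
1990-02-02 is 345 days after the start; 345 ÷ 21 = 16 remainder 9. Last occurrence in the window: #17 on 1990-01-24.
Occurrences #3 through #17: 15 in total.

15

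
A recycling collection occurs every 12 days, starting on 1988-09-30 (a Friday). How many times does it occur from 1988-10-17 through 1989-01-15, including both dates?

7

Occurrences land 12·i days after 1988-09-30 for i = 0, 1, 2, …
1988-10-17 is 17 days after the start; 17 ÷ 12 = 1 remainder 5; since the remainder is 5, round up to i = 2. First occurrence in the window: #3 on 1988-10-24 (2×12 = 24 days in).
1989-01-15 is 107 days after the start; 107 ÷ 12 = 8 remainder 11. Last occurrence in the window: #9 on 1989-01-04.
Occurrences #3 through #9: 7 in total.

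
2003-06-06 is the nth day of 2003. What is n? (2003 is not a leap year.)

157

Days in months before June: 31 + 28 + 31 + 30 + 31 = 151.
Plus 6 days into June → day 157.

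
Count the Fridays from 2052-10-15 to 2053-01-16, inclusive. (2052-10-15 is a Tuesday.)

2052-10-15 is a Tuesday; the first Friday on or after it is 2052-10-18 (3 days later).
From 2052-10-18 to 2053-01-16: 13 + 30 + 31 + 16 = 90 days (rest of October, November, December, January).
90 ÷ 7 = 12 full weeks with remainder 6, so 12 more Fridays after the first → 13.

13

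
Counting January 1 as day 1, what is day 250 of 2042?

2042-09-07

January has 31 days (250 − 31 = 219 remain).
February has 28 days (219 − 28 = 191 remain).
March has 31 days (191 − 31 = 160 remain).
April has 30 days (160 − 30 = 130 remain).
May has 31 days (130 − 31 = 99 remain).
June has 30 days (99 − 30 = 69 remain).
July has 31 days (69 − 31 = 38 remain).
August has 31 days (38 − 31 = 7 remain).
7 into September → September 7.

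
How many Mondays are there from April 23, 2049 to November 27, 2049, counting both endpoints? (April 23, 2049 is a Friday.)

April 23, 2049 is a Friday; the first Monday on or after it is April 26, 2049 (3 days later).
From April 26, 2049 to November 27, 2049: 4 + 31 + 30 + 31 + 31 + 30 + 31 + 27 = 215 days (rest of April, May, June, July, August, September, October, November).
215 ÷ 7 = 30 full weeks with remainder 5, so 30 more Mondays after the first → 31.

31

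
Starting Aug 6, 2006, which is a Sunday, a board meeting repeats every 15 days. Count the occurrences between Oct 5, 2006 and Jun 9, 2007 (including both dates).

Occurrences land 15·i days after Aug 6, 2006 for i = 0, 1, 2, …
Oct 5, 2006 is 60 days after the start; 60 ÷ 15 = 4 remainder 0. First occurrence in the window: #5 on Oct 5, 2006 (4×15 = 60 days in).
Jun 9, 2007 is 307 days after the start; 307 ÷ 15 = 20 remainder 7. Last occurrence in the window: #21 on Jun 2, 2007.
Occurrences #5 through #21: 17 in total.

17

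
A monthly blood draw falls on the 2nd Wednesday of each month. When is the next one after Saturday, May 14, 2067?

May 2067 starts on a Sunday; its first Wednesday is the 4th, so the 2nd Wednesday is the 11th — May 11, 2067.
That is not after May 14, 2067, so look at June 2067.
June 2067 starts on a Wednesday; its first Wednesday is the 1st, so the 2nd Wednesday is the 8th — June 8, 2067.

June 8, 2067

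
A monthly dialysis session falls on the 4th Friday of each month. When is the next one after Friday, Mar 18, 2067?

Mar 25, 2067

Mar 2067 starts on a Tuesday; its first Friday is the 4th, so the 4th Friday is the 25th — Mar 25, 2067.
Mar 25, 2067 is after Mar 18, 2067, so that is the next one.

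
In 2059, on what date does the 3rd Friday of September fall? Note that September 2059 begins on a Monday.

19 September 2059

September 2059 begins on a Monday, so the first Friday is September 5 (4 days later).
The 3rd Friday is 2 weeks later: 5 + 14 = 19.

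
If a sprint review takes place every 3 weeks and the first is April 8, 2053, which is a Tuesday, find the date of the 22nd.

The 22nd occurrence is 21 intervals after the first: 21 × 21 = 441 days after April 8, 2053.
April has 30 days — 22 days to the end of April leaves 419.
From end of April to end of 2053 is 245 days (174 left).
January has 31 days (143 left).
February has 28 days (115 left).
March has 31 days (84 left).
April has 30 days (54 left).
May has 31 days (23 left).
23 days into June → June 23, 2054.

June 23, 2054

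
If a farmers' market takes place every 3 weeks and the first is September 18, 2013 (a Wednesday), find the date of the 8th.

The 8th occurrence is 7 intervals after the first: 7 × 21 = 147 days after September 18, 2013.
September has 30 days — 12 days to the end of September leaves 135.
October has 31 days (104 left).
November has 30 days (74 left).
December has 31 days (43 left).
January has 31 days (12 left).
12 days into February → February 12, 2014.

February 12, 2014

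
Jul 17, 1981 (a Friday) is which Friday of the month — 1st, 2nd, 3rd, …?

3rd

Day 17 falls in week ⌈17/7⌉ of the month.
Days 1–7 hold the 1st Friday, 8–14 the 2nd, 15–21 the 3rd, 22–28 the 4th, 29–31 the 5th.
17 is in the range for the 3rd.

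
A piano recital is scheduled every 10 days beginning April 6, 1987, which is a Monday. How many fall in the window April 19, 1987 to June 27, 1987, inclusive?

Occurrences land 10·i days after April 6, 1987 for i = 0, 1, 2, …
April 19, 1987 is 13 days after the start; 13 ÷ 10 = 1 remainder 3; since the remainder is 3, round up to i = 2. First occurrence in the window: #3 on April 26, 1987 (2×10 = 20 days in).
June 27, 1987 is 82 days after the start; 82 ÷ 10 = 8 remainder 2. Last occurrence in the window: #9 on June 25, 1987.
Occurrences #3 through #9: 7 in total.

7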